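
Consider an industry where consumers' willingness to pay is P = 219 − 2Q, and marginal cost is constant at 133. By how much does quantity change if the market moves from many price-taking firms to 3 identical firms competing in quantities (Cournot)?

Perfect competition: P = MC = 133, so 219 − 2Q = 133 and Q = 43.
Cournot with 3 identical firms: the symmetric best-response condition is 219 − 8q = 133. Each firm produces q = 10.75, total output Q = 32.25, price P = 154.5.
Change in quantity: 32.25 − 43 = −10.75.

Q falls by 10.75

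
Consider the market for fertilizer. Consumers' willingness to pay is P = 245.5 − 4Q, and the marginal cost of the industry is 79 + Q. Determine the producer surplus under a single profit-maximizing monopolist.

PS = 1540.125

The monopolist equates marginal revenue to marginal cost: 245.5 − 8Q = 79 + Q, so Q = 18.5. From demand, P = 171.5.
PS = P·Q − VC(Q) = 171.5·18.5 − (79·18.5 + ½·1·18.5²) = 1540.125.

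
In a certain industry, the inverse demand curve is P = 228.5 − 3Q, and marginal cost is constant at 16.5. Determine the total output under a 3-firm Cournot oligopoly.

Q = 53

With 3 symmetric Cournot firms, each firm's FOC gives 228.5 − 12q = 16.5, so q = 53/3, Q = 3·53/3 = 53, and P = 69.5.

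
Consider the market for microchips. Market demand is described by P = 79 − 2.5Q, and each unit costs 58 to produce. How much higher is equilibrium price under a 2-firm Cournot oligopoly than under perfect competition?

Equilibrium price rises by 7

Perfect competition: P = MC = 58, so 79 − 2.5Q = 58 and Q = 8.4.
Cournot with 2 identical firms: the symmetric best-response condition is 79 − 7.5q = 58. Each firm produces q = 2.8, total output Q = 5.6, price P = 65.
Change in equilibrium price: 65 − 58 = 7.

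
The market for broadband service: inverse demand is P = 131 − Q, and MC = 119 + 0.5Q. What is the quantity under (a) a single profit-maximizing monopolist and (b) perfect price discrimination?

Monopoly: Q = 4.8; Perfect PD: Q = 8

The monopolist equates marginal revenue to marginal cost: 131 − 2Q = 119 + 0.5Q, so Q = 4.8. From demand, P = 126.2.
A perfectly discriminating monopolist sells every unit with P(Q) ≥ MC(Q), so output equals the competitive quantity Q = 8. Each buyer pays their reservation price, so CS = 0 and the firm captures all surplus.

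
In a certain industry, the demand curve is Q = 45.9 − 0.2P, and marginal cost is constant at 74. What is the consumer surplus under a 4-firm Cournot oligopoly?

CS = 1547.536

Inverting demand: P = 229.5 − 5Q.
With 4 symmetric Cournot firms, each firm's FOC gives 229.5 − 25q = 74, so q = 6.22, Q = 4·6.22 = 24.88, and P = 105.1.
CS = ½·(229.5 − 105.1)·24.88 = 1547.536.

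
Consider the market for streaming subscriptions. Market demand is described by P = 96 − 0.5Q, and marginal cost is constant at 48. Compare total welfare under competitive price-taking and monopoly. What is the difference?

Total welfare falls by 576

Perfect competition: P = MC = 48, so 96 − 0.5Q = 48 and Q = 96.
CS = ½·(96 − 48)·96 = 2304; PS = (48 − 48)·96 = 0; TS = 2304.
The monopolist equates marginal revenue to marginal cost: 96 − Q = 48, so Q = 48. From demand, P = 72.
CS = ½·(96 − 72)·48 = 576; PS = (72 − 48)·48 = 1152; TS = 1728.
Change in total welfare: 1728 − 2304 = −576.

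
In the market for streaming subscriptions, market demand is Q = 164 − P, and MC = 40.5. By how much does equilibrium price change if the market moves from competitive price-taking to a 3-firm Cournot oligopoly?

P rises by 30.875

Inverting demand: P = 164 − Q.
Competitive firms price at marginal cost: P = 40.5, giving Q = 123.5.
In a 3-firm Cournot equilibrium, symmetry and the first-order condition give q = (164 − 40.5)/(4) = 30.875. So Q = 92.625 and P = 71.375.
Change in equilibrium price: 71.375 − 40.5 = 30.875.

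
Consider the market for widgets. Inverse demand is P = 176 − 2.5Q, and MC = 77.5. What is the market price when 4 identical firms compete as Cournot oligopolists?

P = 97.2

With 4 symmetric Cournot firms, each firm's FOC gives 176 − 12.5q = 77.5, so q = 7.88, Q = 4·7.88 = 31.52, and P = 97.2.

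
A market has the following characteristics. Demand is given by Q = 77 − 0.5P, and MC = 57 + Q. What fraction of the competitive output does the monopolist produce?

Inverting demand: P = 154 − 2Q.
The monopolist equates marginal revenue to marginal cost: 154 − 4Q = 57 + Q, so Q = 19.4. From demand, P = 115.2.
Under competition P = MC: 154 − 2Q = 57 + Q ⇒ Q = 97/3, P = 268/3.
Ratio Q_m/Q_c = 19.4/(97/3) = 0.6.

Q_m/Q_c = 0.6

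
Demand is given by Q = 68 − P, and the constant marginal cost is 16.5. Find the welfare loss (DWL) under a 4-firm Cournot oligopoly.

DWL = 53.045

Inverting demand: P = 68 − Q.
Competitive firms price at marginal cost: P = 16.5, giving Q = 51.5.
In a 4-firm Cournot equilibrium, symmetry and the first-order condition give q = (68 − 16.5)/(5) = 10.3. So Q = 41.2 and P = 26.8.
DWL is the triangle between Q = 41.2 and Q = 51.5: ½·(51.5 − 41.2)·(26.8 − 16.5) = 53.045.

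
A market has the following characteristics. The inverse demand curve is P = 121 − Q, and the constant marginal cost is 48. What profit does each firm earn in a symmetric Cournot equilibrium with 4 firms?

With 4 symmetric Cournot firms, each firm's FOC gives 121 − 5q = 48, so q = 14.6, Q = 4·14.6 = 58.4, and P = 62.6.
Each firm's profit = (62.6 − 48)·14.6 = 213.16.

π_i = 213.16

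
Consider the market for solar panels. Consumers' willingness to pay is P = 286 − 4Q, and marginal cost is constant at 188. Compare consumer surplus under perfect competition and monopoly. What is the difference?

Under competition P = MC = 188, so Q = (286 − 188)/4 = 24.5.
CS = ½·(286 − 188)·24.5 = 1200.5.
The monopolist equates marginal revenue to marginal cost: 286 − 8Q = 188, so Q = 12.25. From demand, P = 237.
CS = ½·(286 − 237)·12.25 = 300.125.
Change in consumer surplus: 300.125 − 1200.5 = −900.375.

CS falls by 900.375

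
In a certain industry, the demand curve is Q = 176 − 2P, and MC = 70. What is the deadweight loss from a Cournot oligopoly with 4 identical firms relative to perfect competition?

DWL = 12.96

Inverting demand: P = 88 − 0.5Q.
Competitive firms price at marginal cost: P = 70, giving Q = 36.
Cournot with 4 identical firms: the symmetric best-response condition is 88 − 2.5q = 70. Each firm produces q = 7.2, total output Q = 28.8, price P = 73.6.
DWL is the triangle between Q = 28.8 and Q = 36: ½·(36 − 28.8)·(73.6 − 70) = 12.96.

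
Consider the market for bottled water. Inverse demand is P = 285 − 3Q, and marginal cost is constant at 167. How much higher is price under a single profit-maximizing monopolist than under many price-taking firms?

P rises by 59

Under competition P = MC = 167, so Q = (285 − 167)/3 = 118/3.
A monopolist chooses Q where MR = MC. MR = 285 − 6Q; setting this equal to 167 gives Q = 59/3 and P = 226.
Change in price: 226 − 167 = 59.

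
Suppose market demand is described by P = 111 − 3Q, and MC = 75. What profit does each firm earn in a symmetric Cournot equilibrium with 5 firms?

π_i = 12

Cournot with 5 identical firms: the symmetric best-response condition is 111 − 18q = 75. Each firm produces q = 2, total output Q = 10, price P = 81.
Each firm's profit = (81 − 75)·2 = 12.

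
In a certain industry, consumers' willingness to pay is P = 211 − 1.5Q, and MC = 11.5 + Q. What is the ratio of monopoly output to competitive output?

Q_m/Q_c = 0.625

The monopolist equates marginal revenue to marginal cost: 211 − 3Q = 11.5 + Q, so Q = 49.875. From demand, P = 2179/16.
Under competition P = MC: 211 − 1.5Q = 11.5 + Q ⇒ Q = 79.8, P = 91.3.
Ratio Q_m/Q_c = 49.875/79.8 = 0.625.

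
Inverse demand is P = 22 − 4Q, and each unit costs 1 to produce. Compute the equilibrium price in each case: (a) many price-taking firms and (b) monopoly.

Competition: P = 1; Monopoly: P = 11.5

Perfect competition: P = MC = 1, so 22 − 4Q = 1 and Q = 5.25.
The monopolist equates marginal revenue to marginal cost: 22 − 8Q = 1, so Q = 2.625. From demand, P = 11.5.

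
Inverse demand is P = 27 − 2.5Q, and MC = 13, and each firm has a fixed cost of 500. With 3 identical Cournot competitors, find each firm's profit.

In a 3-firm Cournot equilibrium, symmetry and the first-order condition give q = (27 − 13)/(10) = 1.4. So Q = 4.2 and P = 16.5.
Each firm's profit = (16.5 − 13)·1.4 − 500 = −495.1.

π_i = −495.1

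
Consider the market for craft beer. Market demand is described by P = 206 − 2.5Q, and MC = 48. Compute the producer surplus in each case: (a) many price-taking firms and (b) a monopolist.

Competition: PS = 0; Monopoly: PS = 2496.4

Competitive firms price at marginal cost: P = 48, giving Q = 63.2.
PS = (48 − 48)·63.2 = 0.
Monopoly sets MR = MC: 206 − 5Q = 48 ⇒ Q = 31.6, P = 206 − 2.5·31.6 = 127.
PS = (127 − 48)·31.6 = 2496.4.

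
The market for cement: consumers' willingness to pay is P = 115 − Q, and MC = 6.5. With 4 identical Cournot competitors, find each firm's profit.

In a 4-firm Cournot equilibrium, symmetry and the first-order condition give q = (115 − 6.5)/(5) = 21.7. So Q = 86.8 and P = 28.2.
Each firm's profit = (28.2 − 6.5)·21.7 = 470.89.

π_i = 470.89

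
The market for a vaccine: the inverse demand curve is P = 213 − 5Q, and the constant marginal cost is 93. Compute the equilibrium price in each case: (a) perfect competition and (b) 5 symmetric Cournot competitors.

Competition: P = 93; Cournot: P = 113

Under competition P = MC = 93, so Q = (213 − 93)/5 = 24.
With 5 symmetric Cournot firms, each firm's FOC gives 213 − 30q = 93, so q = 4, Q = 5·4 = 20, and P = 113.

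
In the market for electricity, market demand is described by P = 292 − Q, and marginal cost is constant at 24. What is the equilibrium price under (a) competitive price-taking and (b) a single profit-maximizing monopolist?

Competition: P = 24; Monopoly: P = 158

Under competition P = MC = 24, so Q = (292 − 24)/1 = 268.
A monopolist chooses Q where MR = MC. MR = 292 − 2Q; setting this equal to 24 gives Q = 134 and P = 158.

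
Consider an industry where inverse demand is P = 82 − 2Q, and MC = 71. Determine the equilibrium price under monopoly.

The monopolist equates marginal revenue to marginal cost: 82 − 4Q = 71, so Q = 2.75. From demand, P = 76.5.

P = 76.5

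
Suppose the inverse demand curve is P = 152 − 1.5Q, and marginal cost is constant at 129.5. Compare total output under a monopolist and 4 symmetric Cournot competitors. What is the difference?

Total output rises by 4.5

A monopolist chooses Q where MR = MC. MR = 152 − 3Q; setting this equal to 129.5 gives Q = 7.5 and P = 140.75.
In a 4-firm Cournot equilibrium, symmetry and the first-order condition give q = (152 − 129.5)/(7.5) = 3. So Q = 12 and P = 134.
Change in total output: 12 − 7.5 = 4.5.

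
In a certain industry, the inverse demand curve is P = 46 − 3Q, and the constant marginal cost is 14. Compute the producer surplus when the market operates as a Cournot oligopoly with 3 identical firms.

With 3 symmetric Cournot firms, each firm's FOC gives 46 − 12q = 14, so q = 8/3, Q = 3·8/3 = 8, and P = 22.
PS = (22 − 14)·8 = 64.

PS = 64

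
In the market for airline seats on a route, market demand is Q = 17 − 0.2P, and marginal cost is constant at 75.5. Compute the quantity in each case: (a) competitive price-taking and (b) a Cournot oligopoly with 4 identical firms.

Inverting demand: P = 85 − 5Q.
Competitive firms price at marginal cost: P = 75.5, giving Q = 1.9.
With 4 symmetric Cournot firms, each firm's FOC gives 85 − 25q = 75.5, so q = 0.38, Q = 4·0.38 = 1.52, and P = 77.4.

Competition: Q = 1.9; Cournot: Q = 1.52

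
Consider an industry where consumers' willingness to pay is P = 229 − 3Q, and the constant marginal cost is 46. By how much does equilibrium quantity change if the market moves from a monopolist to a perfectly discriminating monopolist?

The monopolist equates marginal revenue to marginal cost: 229 − 6Q = 46, so Q = 30.5. From demand, P = 137.5.
Under first-degree price discrimination the firm charges each unit its demand price and produces up to where P = MC, i.e. Q = 61. Consumer surplus is zero; producer surplus equals total surplus.
Change in equilibrium quantity: 61 − 30.5 = 30.5.

Equilibrium quantity rises by 30.5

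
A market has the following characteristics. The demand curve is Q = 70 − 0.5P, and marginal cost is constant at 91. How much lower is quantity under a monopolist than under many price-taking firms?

Q falls by 12.25

Inverting demand: P = 140 − 2Q.
Under competition P = MC = 91, so Q = (140 − 91)/2 = 24.5.
A monopolist chooses Q where MR = MC. MR = 140 − 4Q; setting this equal to 91 gives Q = 12.25 and P = 115.5.
Change in quantity: 12.25 − 24.5 = −12.25.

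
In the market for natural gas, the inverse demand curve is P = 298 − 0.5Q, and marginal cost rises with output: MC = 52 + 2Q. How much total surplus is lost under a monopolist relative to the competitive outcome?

Competitive equilibrium sets price equal to marginal cost: 298 − 0.5Q = 52 + 2Q, so Q = 98.4 and P = 248.8.
The monopolist equates marginal revenue to marginal cost: 298 − Q = 52 + 2Q, so Q = 82. From demand, P = 257.
CS = ½·(298 − 248.8)·98.4 = 2420.64; PS = (248.8·98.4 − 52·98.4 − ½·2·98.4²) = 9682.56; TS = 12103.2.
CS = ½·(298 − 257)·82 = 1681; PS = (257·82 − 52·82 − ½·2·82²) = 10086; TS = 11767.
DWL = 12103.2 − 11767 = 336.2.

DWL = 336.2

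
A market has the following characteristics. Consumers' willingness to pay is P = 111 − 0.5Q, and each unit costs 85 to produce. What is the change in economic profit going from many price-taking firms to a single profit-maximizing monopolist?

Economic profit rises by 338

Perfect competition: P = MC = 85, so 111 − 0.5Q = 85 and Q = 52.
Profit = (85 − 85)·52 = 0.
Monopoly sets MR = MC: 111 − Q = 85 ⇒ Q = 26, P = 111 − 0.5·26 = 98.
Profit = (98 − 85)·26 = 338.
Change in economic profit: 338 − 0 = 338.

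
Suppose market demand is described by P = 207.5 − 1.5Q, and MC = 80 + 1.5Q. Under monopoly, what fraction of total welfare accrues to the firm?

Monopoly sets MR = MC: 207.5 − 3Q = 80 + 1.5Q ⇒ Q = 85/3, P = 207.5 − 1.5·85/3 = 165.
CS = ½·(207.5 − 165)·85/3 = 7225/12.
PS = P·Q − VC(Q) = 165·85/3 − (80·85/3 + ½·1.5·(85/3)²) = 1806.25.
Share captured = PS/TS = 1806.25/(7225/3) = 0.75.

PS/TS = 0.75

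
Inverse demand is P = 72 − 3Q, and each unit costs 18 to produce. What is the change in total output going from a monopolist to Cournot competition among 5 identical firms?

Total output rises by 6

Monopoly sets MR = MC: 72 − 6Q = 18 ⇒ Q = 9, P = 72 − 3·9 = 45.
In a 5-firm Cournot equilibrium, symmetry and the first-order condition give q = (72 − 18)/(18) = 3. So Q = 15 and P = 27.
Change in total output: 15 − 9 = 6.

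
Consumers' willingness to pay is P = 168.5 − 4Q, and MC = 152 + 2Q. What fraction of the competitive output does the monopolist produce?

Q_m/Q_c = 0.6

A monopolist chooses Q where MR = MC. MR = 168.5 − 8Q; setting this equal to 152 + 2Q gives Q = 1.65 and P = 161.9.
Competitive equilibrium sets price equal to marginal cost: 168.5 − 4Q = 152 + 2Q, so Q = 2.75 and P = 157.5.
Ratio Q_m/Q_c = 1.65/2.75 = 0.6.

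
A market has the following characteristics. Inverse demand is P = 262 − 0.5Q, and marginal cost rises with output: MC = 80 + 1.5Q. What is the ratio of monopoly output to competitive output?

Q_m/Q_c = 0.8

A monopolist chooses Q where MR = MC. MR = 262 − Q; setting this equal to 80 + 1.5Q gives Q = 72.8 and P = 225.6.
Under competition P = MC: 262 − 0.5Q = 80 + 1.5Q ⇒ Q = 91, P = 216.5.
Ratio Q_m/Q_c = 72.8/91 = 0.8.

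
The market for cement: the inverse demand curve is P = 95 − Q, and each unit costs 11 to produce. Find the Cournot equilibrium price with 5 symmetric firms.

P = 25

Cournot with 5 identical firms: the symmetric best-response condition is 95 − 6q = 11. Each firm produces q = 14, total output Q = 70, price P = 25.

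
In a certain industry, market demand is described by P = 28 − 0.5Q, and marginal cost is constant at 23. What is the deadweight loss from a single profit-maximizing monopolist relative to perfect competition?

DWL = 6.25

Competitive firms price at marginal cost: P = 23, giving Q = 10.
Monopoly sets MR = MC: 28 − Q = 23 ⇒ Q = 5, P = 28 − 0.5·5 = 25.5.
DWL is the triangle between Q = 5 and Q = 10: ½·(10 − 5)·(25.5 − 23) = 6.25.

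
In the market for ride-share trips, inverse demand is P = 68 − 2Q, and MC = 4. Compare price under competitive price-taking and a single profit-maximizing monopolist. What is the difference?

Perfect competition: P = MC = 4, so 68 − 2Q = 4 and Q = 32.
Monopoly sets MR = MC: 68 − 4Q = 4 ⇒ Q = 16, P = 68 − 2·16 = 36.
Change in price: 36 − 4 = 32.

Price rises by 32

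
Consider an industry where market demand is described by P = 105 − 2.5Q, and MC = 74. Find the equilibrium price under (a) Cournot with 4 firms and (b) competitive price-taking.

Cournot: P = 80.2; Competition: P = 74

In a 4-firm Cournot equilibrium, symmetry and the first-order condition give q = (105 − 74)/(12.5) = 2.48. So Q = 9.92 and P = 80.2.
Perfect competition: P = MC = 74, so 105 − 2.5Q = 74 and Q = 12.4.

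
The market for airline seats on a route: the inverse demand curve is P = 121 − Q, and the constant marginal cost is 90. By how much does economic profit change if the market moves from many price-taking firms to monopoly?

Economic profit rises by 240.25

Competitive firms price at marginal cost: P = 90, giving Q = 31.
Profit = (90 − 90)·31 = 0.
The monopolist equates marginal revenue to marginal cost: 121 − 2Q = 90, so Q = 15.5. From demand, P = 105.5.
Profit = (105.5 − 90)·15.5 = 240.25.
Change in economic profit: 240.25 − 0 = 240.25.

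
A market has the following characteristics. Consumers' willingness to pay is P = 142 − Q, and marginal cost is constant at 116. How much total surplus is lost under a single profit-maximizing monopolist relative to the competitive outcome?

DWL = 84.5

Under competition P = MC = 116, so Q = (142 − 116)/1 = 26.
The monopolist equates marginal revenue to marginal cost: 142 − 2Q = 116, so Q = 13. From demand, P = 129.
DWL is the triangle between Q = 13 and Q = 26: ½·(26 − 13)·(129 − 116) = 84.5.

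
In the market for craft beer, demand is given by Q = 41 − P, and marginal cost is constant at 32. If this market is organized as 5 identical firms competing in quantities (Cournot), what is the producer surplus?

Inverting demand: P = 41 − Q.
Cournot with 5 identical firms: the symmetric best-response condition is 41 − 6q = 32. Each firm produces q = 1.5, total output Q = 7.5, price P = 33.5.
PS = (33.5 − 32)·7.5 = 11.25.

PS = 11.25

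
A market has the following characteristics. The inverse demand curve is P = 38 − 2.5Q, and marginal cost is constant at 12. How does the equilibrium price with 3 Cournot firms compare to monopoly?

Cournot: P = 18.5; Monopoly: P = 25

Cournot with 3 identical firms: the symmetric best-response condition is 38 − 10q = 12. Each firm produces q = 2.6, total output Q = 7.8, price P = 18.5.
The monopolist equates marginal revenue to marginal cost: 38 − 5Q = 12, so Q = 5.2. From demand, P = 25.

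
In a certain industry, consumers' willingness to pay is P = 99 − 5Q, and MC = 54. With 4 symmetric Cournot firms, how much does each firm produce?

q_i = 1.8

With 4 symmetric Cournot firms, each firm's FOC gives 99 − 25q = 54, so q = 1.8, Q = 4·1.8 = 7.2, and P = 63.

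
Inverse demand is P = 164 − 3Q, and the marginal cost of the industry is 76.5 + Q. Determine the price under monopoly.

A monopolist chooses Q where MR = MC. MR = 164 − 6Q; setting this equal to 76.5 + Q gives Q = 12.5 and P = 126.5.

P = 126.5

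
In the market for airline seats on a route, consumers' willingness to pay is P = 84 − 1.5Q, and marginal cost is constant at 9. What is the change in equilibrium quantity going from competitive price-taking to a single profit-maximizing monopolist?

Competitive firms price at marginal cost: P = 9, giving Q = 50.
Monopoly sets MR = MC: 84 − 3Q = 9 ⇒ Q = 25, P = 84 − 1.5·25 = 46.5.
Change in equilibrium quantity: 25 − 50 = −25.

Q falls by 25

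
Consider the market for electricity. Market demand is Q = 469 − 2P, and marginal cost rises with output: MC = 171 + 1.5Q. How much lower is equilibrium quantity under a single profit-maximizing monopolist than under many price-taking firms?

Q falls by 6.35

Inverting demand: P = 234.5 − 0.5Q.
Competitive equilibrium sets price equal to marginal cost: 234.5 − 0.5Q = 171 + 1.5Q, so Q = 31.75 and P = 218.625.
The monopolist equates marginal revenue to marginal cost: 234.5 − Q = 171 + 1.5Q, so Q = 25.4. From demand, P = 221.8.
Change in equilibrium quantity: 25.4 − 31.75 = −6.35.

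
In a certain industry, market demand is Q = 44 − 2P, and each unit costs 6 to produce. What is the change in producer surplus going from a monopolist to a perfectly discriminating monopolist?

Producer surplus rises by 128

Inverting demand: P = 22 − 0.5Q.
Monopoly sets MR = MC: 22 − Q = 6 ⇒ Q = 16, P = 22 − 0.5·16 = 14.
PS = (14 − 6)·16 = 128.
Under first-degree price discrimination the firm charges each unit its demand price and produces up to where P = MC, i.e. Q = 32. Consumer surplus is zero; producer surplus equals total surplus.
PS = ½·(22 − 6)·32 = 256.
Change in producer surplus: 256 − 128 = 128.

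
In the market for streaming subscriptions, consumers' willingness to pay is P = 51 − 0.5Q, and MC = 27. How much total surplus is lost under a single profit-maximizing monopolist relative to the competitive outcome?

Perfect competition: P = MC = 27, so 51 − 0.5Q = 27 and Q = 48.
A monopolist chooses Q where MR = MC. MR = 51 − Q; setting this equal to 27 gives Q = 24 and P = 39.
DWL is the triangle between Q = 24 and Q = 48: ½·(48 − 24)·(39 − 27) = 144.

DWL = 144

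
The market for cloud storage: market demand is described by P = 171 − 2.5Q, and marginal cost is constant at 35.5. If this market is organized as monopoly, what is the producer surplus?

PS = 1836.025

The monopolist equates marginal revenue to marginal cost: 171 − 5Q = 35.5, so Q = 27.1. From demand, P = 103.25.
PS = (103.25 − 35.5)·27.1 = 1836.025.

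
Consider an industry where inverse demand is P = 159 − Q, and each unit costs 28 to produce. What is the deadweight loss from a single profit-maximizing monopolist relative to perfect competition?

DWL = 2145.125

Perfect competition: P = MC = 28, so 159 − Q = 28 and Q = 131.
The monopolist equates marginal revenue to marginal cost: 159 − 2Q = 28, so Q = 65.5. From demand, P = 93.5.
DWL is the triangle between Q = 65.5 and Q = 131: ½·(131 − 65.5)·(93.5 − 28) = 2145.125.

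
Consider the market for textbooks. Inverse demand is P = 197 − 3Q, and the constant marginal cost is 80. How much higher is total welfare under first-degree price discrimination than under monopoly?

TS rises by 570.375

Monopoly sets MR = MC: 197 − 6Q = 80 ⇒ Q = 19.5, P = 197 − 3·19.5 = 138.5.
CS = ½·(197 − 138.5)·19.5 = 570.375; PS = (138.5 − 80)·19.5 = 1140.75; TS = 1711.125.
With perfect price discrimination, output is the efficient level Q = 39 (where demand meets MC), but every buyer pays their willingness to pay: CS = 0 and PS = total surplus.
TS = 2281.5 (equal to competitive TS).
Change in total welfare: 2281.5 − 1711.125 = 570.375.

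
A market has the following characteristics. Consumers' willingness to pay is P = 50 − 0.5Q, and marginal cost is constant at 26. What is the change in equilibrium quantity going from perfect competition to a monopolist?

Perfect competition: P = MC = 26, so 50 − 0.5Q = 26 and Q = 48.
The monopolist equates marginal revenue to marginal cost: 50 − Q = 26, so Q = 24. From demand, P = 38.
Change in equilibrium quantity: 24 − 48 = −24.

Equilibrium quantity falls by 24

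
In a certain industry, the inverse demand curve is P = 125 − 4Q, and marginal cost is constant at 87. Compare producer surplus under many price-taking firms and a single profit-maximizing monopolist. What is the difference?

PS rises by 90.25

Under competition P = MC = 87, so Q = (125 − 87)/4 = 9.5.
PS = (87 − 87)·9.5 = 0.
A monopolist chooses Q where MR = MC. MR = 125 − 8Q; setting this equal to 87 gives Q = 4.75 and P = 106.
PS = (106 − 87)·4.75 = 90.25.
Change in producer surplus: 90.25 − 0 = 90.25.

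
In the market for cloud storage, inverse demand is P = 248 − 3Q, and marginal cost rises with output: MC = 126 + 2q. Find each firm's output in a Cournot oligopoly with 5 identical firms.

With 5 symmetric Cournot firms, each firm's FOC gives 248 − 18q = 126 + 2q, so q = 6.1, Q = 5·6.1 = 30.5, and P = 156.5.

q_i = 6.1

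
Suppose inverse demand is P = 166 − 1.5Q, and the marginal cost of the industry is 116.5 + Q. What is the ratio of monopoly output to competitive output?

The monopolist equates marginal revenue to marginal cost: 166 − 3Q = 116.5 + Q, so Q = 12.375. From demand, P = 2359/16.
Competitive equilibrium sets price equal to marginal cost: 166 − 1.5Q = 116.5 + Q, so Q = 19.8 and P = 136.3.
Ratio Q_m/Q_c = 12.375/19.8 = 0.625.

Q_m/Q_c = 0.625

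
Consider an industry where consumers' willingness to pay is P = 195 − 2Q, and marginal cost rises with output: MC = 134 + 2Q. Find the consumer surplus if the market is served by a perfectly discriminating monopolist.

CS = 0

Under first-degree price discrimination the firm charges each unit its demand price and produces up to where P = MC, i.e. Q = 15.25. Consumer surplus is zero; producer surplus equals total surplus.
CS = 0.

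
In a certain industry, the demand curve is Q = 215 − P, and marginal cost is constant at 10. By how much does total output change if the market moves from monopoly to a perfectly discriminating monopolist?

Total output rises by 102.5

Inverting demand: P = 215 − Q.
Monopoly sets MR = MC: 215 − 2Q = 10 ⇒ Q = 102.5, P = 215 − 102.5 = 112.5.
Under first-degree price discrimination the firm charges each unit its demand price and produces up to where P = MC, i.e. Q = 205. Consumer surplus is zero; producer surplus equals total surplus.
Change in total output: 205 − 102.5 = 102.5.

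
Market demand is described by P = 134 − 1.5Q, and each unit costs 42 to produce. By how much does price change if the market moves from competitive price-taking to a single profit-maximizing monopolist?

P rises by 46

Competitive firms price at marginal cost: P = 42, giving Q = 184/3.
Monopoly sets MR = MC: 134 − 3Q = 42 ⇒ Q = 92/3, P = 134 − 1.5·92/3 = 88.
Change in price: 88 − 42 = 46.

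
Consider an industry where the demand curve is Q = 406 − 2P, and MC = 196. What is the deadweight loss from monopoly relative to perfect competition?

DWL = 12.25

Inverting demand: P = 203 − 0.5Q.
Under competition P = MC = 196, so Q = (203 − 196)/0.5 = 14.
Monopoly sets MR = MC: 203 − Q = 196 ⇒ Q = 7, P = 203 − 0.5·7 = 199.5.
DWL is the triangle between Q = 7 and Q = 14: ½·(14 − 7)·(199.5 − 196) = 12.25.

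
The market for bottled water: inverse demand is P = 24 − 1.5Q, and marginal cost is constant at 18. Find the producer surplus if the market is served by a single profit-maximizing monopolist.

Monopoly sets MR = MC: 24 − 3Q = 18 ⇒ Q = 2, P = 24 − 1.5·2 = 21.
PS = (21 − 18)·2 = 6.

PS = 6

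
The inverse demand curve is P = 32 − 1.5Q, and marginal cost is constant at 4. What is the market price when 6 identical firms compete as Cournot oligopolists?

Cournot with 6 identical firms: the symmetric best-response condition is 32 − 10.5q = 4. Each firm produces q = 8/3, total output Q = 16, price P = 8.

P = 8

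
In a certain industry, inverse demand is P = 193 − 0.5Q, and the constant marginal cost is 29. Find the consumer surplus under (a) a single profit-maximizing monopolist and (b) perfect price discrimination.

Monopoly sets MR = MC: 193 − Q = 29 ⇒ Q = 164, P = 193 − 0.5·164 = 111.
CS = ½·(193 − 111)·164 = 6724.
Under first-degree price discrimination the firm charges each unit its demand price and produces up to where P = MC, i.e. Q = 328. Consumer surplus is zero; producer surplus equals total surplus.
CS = 0.

Monopoly: CS = 6724; Perfect PD: CS = 0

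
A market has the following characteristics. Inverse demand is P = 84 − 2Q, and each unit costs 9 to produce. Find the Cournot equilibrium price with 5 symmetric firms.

P = 21.5

Cournot with 5 identical firms: the symmetric best-response condition is 84 − 12q = 9. Each firm produces q = 6.25, total output Q = 31.25, price P = 21.5.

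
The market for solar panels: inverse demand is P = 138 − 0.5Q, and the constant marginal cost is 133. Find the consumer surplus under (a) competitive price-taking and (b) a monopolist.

Competition: CS = 25; Monopoly: CS = 6.25

Under competition P = MC = 133, so Q = (138 − 133)/0.5 = 10.
CS = ½·(138 − 133)·10 = 25.
A monopolist chooses Q where MR = MC. MR = 138 − Q; setting this equal to 133 gives Q = 5 and P = 135.5.
CS = ½·(138 − 135.5)·5 = 6.25.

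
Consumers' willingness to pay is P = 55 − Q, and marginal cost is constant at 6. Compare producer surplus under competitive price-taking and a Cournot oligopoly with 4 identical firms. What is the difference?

Producer surplus rises by 384.16

Perfect competition: P = MC = 6, so 55 − Q = 6 and Q = 49.
PS = (6 − 6)·49 = 0.
Cournot with 4 identical firms: the symmetric best-response condition is 55 − 5q = 6. Each firm produces q = 9.8, total output Q = 39.2, price P = 15.8.
PS = (15.8 − 6)·39.2 = 384.16.
Change in producer surplus: 384.16 − 0 = 384.16.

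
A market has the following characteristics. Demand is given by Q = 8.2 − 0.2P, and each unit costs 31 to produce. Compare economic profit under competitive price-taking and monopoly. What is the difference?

Inverting demand: P = 41 − 5Q.
Competitive firms price at marginal cost: P = 31, giving Q = 2.
Profit = (31 − 31)·2 = 0.
Monopoly sets MR = MC: 41 − 10Q = 31 ⇒ Q = 1, P = 41 − 5·1 = 36.
Profit = (36 − 31)·1 = 5.
Change in economic profit: 5 − 0 = 5.

π rises by 5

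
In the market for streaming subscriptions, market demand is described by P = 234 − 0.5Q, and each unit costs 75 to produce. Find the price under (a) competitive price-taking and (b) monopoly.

Competition: P = 75; Monopoly: P = 154.5

Competitive firms price at marginal cost: P = 75, giving Q = 318.
Monopoly sets MR = MC: 234 − Q = 75 ⇒ Q = 159, P = 234 − 0.5·159 = 154.5.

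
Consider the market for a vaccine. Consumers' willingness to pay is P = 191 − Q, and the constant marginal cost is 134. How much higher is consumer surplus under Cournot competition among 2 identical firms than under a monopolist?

CS rises by 315.875

Monopoly sets MR = MC: 191 − 2Q = 134 ⇒ Q = 28.5, P = 191 − 28.5 = 162.5.
CS = ½·(191 − 162.5)·28.5 = 406.125.
Cournot with 2 identical firms: the symmetric best-response condition is 191 − 3q = 134. Each firm produces q = 19, total output Q = 38, price P = 153.
CS = ½·(191 − 153)·38 = 722.
Change in consumer surplus: 722 − 406.125 = 315.875.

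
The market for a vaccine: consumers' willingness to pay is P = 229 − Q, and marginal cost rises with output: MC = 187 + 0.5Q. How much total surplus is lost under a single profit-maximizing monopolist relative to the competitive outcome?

DWL = 94.08

Under competition P = MC: 229 − Q = 187 + 0.5Q ⇒ Q = 28, P = 201.
The monopolist equates marginal revenue to marginal cost: 229 − 2Q = 187 + 0.5Q, so Q = 16.8. From demand, P = 212.2.
CS = ½·(229 − 201)·28 = 392; PS = (201·28 − 187·28 − ½·0.5·28²) = 196; TS = 588.
CS = ½·(229 − 212.2)·16.8 = 141.12; PS = (212.2·16.8 − 187·16.8 − ½·0.5·16.8²) = 352.8; TS = 493.92.
DWL = 588 − 493.92 = 94.08.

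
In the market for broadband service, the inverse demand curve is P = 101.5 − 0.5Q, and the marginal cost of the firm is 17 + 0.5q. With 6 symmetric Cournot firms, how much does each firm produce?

Cournot with 6 identical firms: the symmetric best-response condition is 101.5 − 3.5q = 17 + 0.5q. Each firm produces q = 21.125, total output Q = 126.75, price P = 38.125.

q_i = 21.125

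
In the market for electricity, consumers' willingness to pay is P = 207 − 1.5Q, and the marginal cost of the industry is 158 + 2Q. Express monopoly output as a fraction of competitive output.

The monopolist equates marginal revenue to marginal cost: 207 − 3Q = 158 + 2Q, so Q = 9.8. From demand, P = 192.3.
Under competition P = MC: 207 − 1.5Q = 158 + 2Q ⇒ Q = 14, P = 186.
Ratio Q_m/Q_c = 9.8/14 = 0.7.

Q_m/Q_c = 0.7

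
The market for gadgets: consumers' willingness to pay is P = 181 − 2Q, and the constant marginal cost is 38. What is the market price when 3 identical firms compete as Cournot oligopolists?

With 3 symmetric Cournot firms, each firm's FOC gives 181 − 8q = 38, so q = 17.875, Q = 3·17.875 = 53.625, and P = 73.75.

P = 73.75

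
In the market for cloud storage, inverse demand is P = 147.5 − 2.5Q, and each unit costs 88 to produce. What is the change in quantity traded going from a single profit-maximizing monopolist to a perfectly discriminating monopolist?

A monopolist chooses Q where MR = MC. MR = 147.5 − 5Q; setting this equal to 88 gives Q = 11.9 and P = 117.75.
Under first-degree price discrimination the firm charges each unit its demand price and produces up to where P = MC, i.e. Q = 23.8. Consumer surplus is zero; producer surplus equals total surplus.
Change in quantity traded: 23.8 − 11.9 = 11.9.

Q rises by 11.9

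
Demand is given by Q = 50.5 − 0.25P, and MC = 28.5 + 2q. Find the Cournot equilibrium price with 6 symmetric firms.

Inverting demand: P = 202 − 4Q.
With 6 symmetric Cournot firms, each firm's FOC gives 202 − 28q = 28.5 + 2q, so q = 347/60, Q = 6·347/60 = 34.7, and P = 63.2.

P = 63.2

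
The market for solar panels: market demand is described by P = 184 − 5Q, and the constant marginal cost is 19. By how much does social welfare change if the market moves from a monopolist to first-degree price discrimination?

A monopolist chooses Q where MR = MC. MR = 184 − 10Q; setting this equal to 19 gives Q = 16.5 and P = 101.5.
CS = ½·(184 − 101.5)·16.5 = 680.625; PS = (101.5 − 19)·16.5 = 1361.25; TS = 2041.875.
A perfectly discriminating monopolist sells every unit with P(Q) ≥ MC(Q), so output equals the competitive quantity Q = 33. Each buyer pays their reservation price, so CS = 0 and the firm captures all surplus.
TS = 2722.5 (equal to competitive TS).
Change in social welfare: 2722.5 − 2041.875 = 680.625.

Social welfare rises by 680.625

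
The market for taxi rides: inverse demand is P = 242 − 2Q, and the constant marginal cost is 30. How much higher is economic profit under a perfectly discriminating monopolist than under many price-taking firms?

Perfect competition: P = MC = 30, so 242 − 2Q = 30 and Q = 106.
Profit = (30 − 30)·106 = 0.
A perfectly discriminating monopolist sells every unit with P(Q) ≥ MC(Q), so output equals the competitive quantity Q = 106. Each buyer pays their reservation price, so CS = 0 and the firm captures all surplus.
PS equals the full surplus area, 11236. Profit = 11236 = 11236.
Change in economic profit: 11236 − 0 = 11236.

Economic profit rises by 11236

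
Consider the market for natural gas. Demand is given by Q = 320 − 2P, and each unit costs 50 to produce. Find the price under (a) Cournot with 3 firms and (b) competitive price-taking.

Inverting demand: P = 160 − 0.5Q.
In a 3-firm Cournot equilibrium, symmetry and the first-order condition give q = (160 − 50)/(2) = 55. So Q = 165 and P = 77.5.
Under competition P = MC = 50, so Q = (160 − 50)/0.5 = 220.

Cournot: P = 77.5; Competition: P = 50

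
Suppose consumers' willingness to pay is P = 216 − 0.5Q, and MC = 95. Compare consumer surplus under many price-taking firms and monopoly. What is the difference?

CS falls by 10980.75

Under competition P = MC = 95, so Q = (216 − 95)/0.5 = 242.
CS = ½·(216 − 95)·242 = 14641.
Monopoly sets MR = MC: 216 − Q = 95 ⇒ Q = 121, P = 216 − 0.5·121 = 155.5.
CS = ½·(216 − 155.5)·121 = 3660.25.
Change in consumer surplus: 3660.25 − 14641 = −10980.75.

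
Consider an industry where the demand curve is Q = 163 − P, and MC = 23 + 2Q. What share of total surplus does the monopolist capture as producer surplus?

Inverting demand: P = 163 − Q.
Monopoly sets MR = MC: 163 − 2Q = 23 + 2Q ⇒ Q = 35, P = 163 − 35 = 128.
CS = ½·(163 − 128)·35 = 612.5.
PS = P·Q − VC(Q) = 128·35 − (23·35 + ½·2·35²) = 2450.
Share captured = PS/TS = 2450/3062.5 = 0.8.

PS/TS = 0.8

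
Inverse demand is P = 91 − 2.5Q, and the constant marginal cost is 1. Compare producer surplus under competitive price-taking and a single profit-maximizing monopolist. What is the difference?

PS rises by 810

Competitive firms price at marginal cost: P = 1, giving Q = 36.
PS = (1 − 1)·36 = 0.
Monopoly sets MR = MC: 91 − 5Q = 1 ⇒ Q = 18, P = 91 − 2.5·18 = 46.
PS = (46 − 1)·18 = 810.
Change in producer surplus: 810 − 0 = 810.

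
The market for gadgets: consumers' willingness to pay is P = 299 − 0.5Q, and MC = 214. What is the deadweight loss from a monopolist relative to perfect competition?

Under competition P = MC = 214, so Q = (299 − 214)/0.5 = 170.
The monopolist equates marginal revenue to marginal cost: 299 − Q = 214, so Q = 85. From demand, P = 256.5.
DWL is the triangle between Q = 85 and Q = 170: ½·(170 − 85)·(256.5 − 214) = 1806.25.

DWL = 1806.25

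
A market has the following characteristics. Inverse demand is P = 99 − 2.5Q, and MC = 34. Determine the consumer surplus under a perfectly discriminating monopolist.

CS = 0

Under first-degree price discrimination the firm charges each unit its demand price and produces up to where P = MC, i.e. Q = 26. Consumer surplus is zero; producer surplus equals total surplus.
CS = 0.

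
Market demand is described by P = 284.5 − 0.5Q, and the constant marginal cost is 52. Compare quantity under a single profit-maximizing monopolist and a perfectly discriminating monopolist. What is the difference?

Q rises by 232.5

The monopolist equates marginal revenue to marginal cost: 284.5 − Q = 52, so Q = 232.5. From demand, P = 168.25.
A perfectly discriminating monopolist sells every unit with P(Q) ≥ MC(Q), so output equals the competitive quantity Q = 465. Each buyer pays their reservation price, so CS = 0 and the firm captures all surplus.
Change in quantity: 465 − 232.5 = 232.5.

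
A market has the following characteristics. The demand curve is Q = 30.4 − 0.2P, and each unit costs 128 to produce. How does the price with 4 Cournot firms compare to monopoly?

Inverting demand: P = 152 − 5Q.
Cournot with 4 identical firms: the symmetric best-response condition is 152 − 25q = 128. Each firm produces q = 0.96, total output Q = 3.84, price P = 132.8.
Monopoly sets MR = MC: 152 − 10Q = 128 ⇒ Q = 2.4, P = 152 − 5·2.4 = 140.

Cournot: P = 132.8; Monopoly: P = 140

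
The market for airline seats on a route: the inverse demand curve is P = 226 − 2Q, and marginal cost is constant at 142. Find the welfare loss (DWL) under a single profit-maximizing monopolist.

DWL = 441

Perfect competition: P = MC = 142, so 226 − 2Q = 142 and Q = 42.
A monopolist chooses Q where MR = MC. MR = 226 − 4Q; setting this equal to 142 gives Q = 21 and P = 184.
DWL is the triangle between Q = 21 and Q = 42: ½·(42 − 21)·(184 − 142) = 441.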